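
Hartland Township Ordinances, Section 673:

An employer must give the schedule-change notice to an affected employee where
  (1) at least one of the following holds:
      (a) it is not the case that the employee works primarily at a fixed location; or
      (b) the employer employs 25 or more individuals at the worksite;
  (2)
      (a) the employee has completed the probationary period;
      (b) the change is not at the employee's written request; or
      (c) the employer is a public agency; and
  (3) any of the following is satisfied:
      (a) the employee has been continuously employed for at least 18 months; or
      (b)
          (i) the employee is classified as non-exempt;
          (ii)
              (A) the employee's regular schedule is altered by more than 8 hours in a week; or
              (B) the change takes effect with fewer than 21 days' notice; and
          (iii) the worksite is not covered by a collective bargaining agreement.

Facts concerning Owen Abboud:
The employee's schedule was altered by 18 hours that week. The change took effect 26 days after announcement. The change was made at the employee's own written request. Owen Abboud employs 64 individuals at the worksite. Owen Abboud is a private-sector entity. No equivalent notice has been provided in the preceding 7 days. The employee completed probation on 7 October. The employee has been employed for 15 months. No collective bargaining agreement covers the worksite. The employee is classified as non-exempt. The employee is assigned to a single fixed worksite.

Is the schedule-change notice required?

(a) not (fixed location) — not met.
(b) ≥ 25 at site — holds.
So (1) is satisfied (F OR T).
(a) past probation — met.
(b) not employee-requested — not met.
(c) public agency — not met.
(2) = T OR F OR F = true.
(a) tenure ≥ 18 mo. — not satisfied.
(i) non-exempt — satisfied.
(A) schedule shift > 8h — satisfied.
(B) < 21 days' notice — fails.
So (ii) is satisfied (T OR F).
(iii) no CBA — met.
(b) = T AND T AND T = true.
(3) = F OR T = true.
So Overall is satisfied (T AND T AND T).

Yes — required.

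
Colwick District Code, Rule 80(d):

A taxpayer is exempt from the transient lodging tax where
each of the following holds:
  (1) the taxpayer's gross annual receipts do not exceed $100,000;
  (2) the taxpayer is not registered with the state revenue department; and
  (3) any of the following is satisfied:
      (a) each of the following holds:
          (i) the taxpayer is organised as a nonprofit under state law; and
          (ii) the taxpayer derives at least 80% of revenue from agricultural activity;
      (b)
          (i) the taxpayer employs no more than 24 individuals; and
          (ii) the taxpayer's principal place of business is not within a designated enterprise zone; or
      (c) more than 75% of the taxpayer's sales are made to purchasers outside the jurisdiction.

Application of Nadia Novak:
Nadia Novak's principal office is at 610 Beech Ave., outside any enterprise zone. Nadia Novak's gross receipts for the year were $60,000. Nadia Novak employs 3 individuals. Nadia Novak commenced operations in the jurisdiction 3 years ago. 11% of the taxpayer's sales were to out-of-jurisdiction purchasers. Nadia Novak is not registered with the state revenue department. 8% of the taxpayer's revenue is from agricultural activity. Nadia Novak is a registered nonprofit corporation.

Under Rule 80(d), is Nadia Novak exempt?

(1) receipts ≤ $100,000 — holds.
(2) not (state-registered) — satisfied.
(i) nonprofit — met.
(ii) ≥80% agricultural — not satisfied.
(a): T AND F → false.
(i) ≤ 24 employees — satisfied.
(ii) not (in enterprise zone) — met.
(b): T AND T → true.
(c) >75% out-of-jur. sales — not satisfied.
So (3) is satisfied (F OR T OR F).
Overall = T AND T AND T = true.

Yes — exempt.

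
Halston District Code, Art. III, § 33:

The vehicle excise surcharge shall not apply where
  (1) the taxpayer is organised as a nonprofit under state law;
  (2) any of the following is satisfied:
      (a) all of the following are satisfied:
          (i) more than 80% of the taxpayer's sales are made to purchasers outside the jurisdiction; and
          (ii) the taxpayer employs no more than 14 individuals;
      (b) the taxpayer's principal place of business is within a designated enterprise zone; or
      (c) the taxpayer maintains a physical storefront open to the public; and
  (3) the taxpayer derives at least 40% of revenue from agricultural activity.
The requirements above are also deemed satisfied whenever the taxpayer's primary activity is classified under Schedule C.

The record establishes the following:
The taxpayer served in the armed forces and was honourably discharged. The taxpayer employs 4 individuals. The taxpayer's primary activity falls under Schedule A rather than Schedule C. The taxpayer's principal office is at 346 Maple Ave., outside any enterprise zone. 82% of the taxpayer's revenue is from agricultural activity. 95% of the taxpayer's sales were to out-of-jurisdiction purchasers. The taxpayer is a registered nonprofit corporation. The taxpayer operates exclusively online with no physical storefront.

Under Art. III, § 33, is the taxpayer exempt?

Yes — exempt.

(1) nonprofit — holds.
(i) >80% out-of-jur. sales — satisfied.
(ii) ≤ 14 employees — holds.
(a): T AND T → true.
(b) in enterprise zone — not met.
(c) has storefront — not met.
(2) = T OR F OR F = true.
(3) ≥40% agricultural — met.
So Overall is satisfied (T AND T AND T).
Exception (Schedule C activity) — not satisfied.
Result: main true OR exception false → true.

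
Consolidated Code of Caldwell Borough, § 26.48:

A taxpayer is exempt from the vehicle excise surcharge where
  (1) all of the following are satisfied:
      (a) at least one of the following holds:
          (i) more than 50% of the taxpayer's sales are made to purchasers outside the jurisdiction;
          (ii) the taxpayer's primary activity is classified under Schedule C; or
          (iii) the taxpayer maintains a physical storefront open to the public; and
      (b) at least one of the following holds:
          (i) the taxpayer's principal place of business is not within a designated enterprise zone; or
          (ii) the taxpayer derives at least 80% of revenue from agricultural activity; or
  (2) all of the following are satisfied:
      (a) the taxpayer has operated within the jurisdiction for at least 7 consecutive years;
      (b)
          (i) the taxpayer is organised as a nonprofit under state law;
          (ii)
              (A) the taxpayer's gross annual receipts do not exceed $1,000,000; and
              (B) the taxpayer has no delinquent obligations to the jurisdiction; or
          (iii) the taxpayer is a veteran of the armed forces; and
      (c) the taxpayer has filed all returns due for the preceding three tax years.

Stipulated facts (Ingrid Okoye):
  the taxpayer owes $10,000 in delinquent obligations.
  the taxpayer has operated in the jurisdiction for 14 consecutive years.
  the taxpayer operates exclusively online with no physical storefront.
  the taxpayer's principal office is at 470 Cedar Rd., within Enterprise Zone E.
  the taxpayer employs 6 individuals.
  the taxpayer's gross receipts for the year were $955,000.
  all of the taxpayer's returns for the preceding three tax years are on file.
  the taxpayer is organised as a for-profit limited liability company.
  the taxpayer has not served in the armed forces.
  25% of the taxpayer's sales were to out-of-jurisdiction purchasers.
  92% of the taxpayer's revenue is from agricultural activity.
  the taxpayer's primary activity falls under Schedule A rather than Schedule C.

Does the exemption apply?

(i) >50% out-of-jur. sales — not satisfied.
(ii) Schedule C activity — fails.
(iii) has storefront — fails.
So (a) is not satisfied (F OR F OR F).
(i) not (in enterprise zone) — not met.
(ii) ≥80% agricultural — holds.
(b): F OR T → true.
So (1) is not satisfied (F AND T).
(a) ≥ 7 yrs in jurisdiction — holds.
(i) nonprofit — fails.
(A) receipts ≤ $1,000,000 — holds.
(B) no delinquency — not met.
So (ii) is not satisfied (T AND F).
(iii) veteran — not satisfied.
(b): F OR F OR F → false.
(c) returns current — satisfied.
(2) = T AND F AND T = false.
Overall = F OR F = false.

No — not exempt.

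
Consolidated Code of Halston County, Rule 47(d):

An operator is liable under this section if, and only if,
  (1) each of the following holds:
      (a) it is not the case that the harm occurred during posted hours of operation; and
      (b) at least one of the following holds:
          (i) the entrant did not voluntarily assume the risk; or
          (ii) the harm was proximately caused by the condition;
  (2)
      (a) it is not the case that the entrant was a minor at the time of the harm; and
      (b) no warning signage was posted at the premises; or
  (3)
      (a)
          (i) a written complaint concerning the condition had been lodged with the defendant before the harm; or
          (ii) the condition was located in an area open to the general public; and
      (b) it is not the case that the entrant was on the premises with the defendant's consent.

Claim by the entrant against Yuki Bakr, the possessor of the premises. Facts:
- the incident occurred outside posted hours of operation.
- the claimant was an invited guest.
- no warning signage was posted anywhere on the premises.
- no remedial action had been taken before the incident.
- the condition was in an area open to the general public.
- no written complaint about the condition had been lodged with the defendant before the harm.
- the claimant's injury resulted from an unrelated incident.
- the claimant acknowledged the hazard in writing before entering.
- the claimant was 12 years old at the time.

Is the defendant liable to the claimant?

No — not liable.

(a) not (during posted hours) — met.
(i) no assumed risk — not met.
(ii) proximate cause — fails.
(b): F OR F → false.
So (1) is not satisfied (T AND F).
(a) not (entrant a minor) — not met.
(b) no signage posted — satisfied.
So (2) is not satisfied (F AND T).
(i) complaint lodged — fails.
(ii) public area — satisfied.
So (a) is satisfied (F OR T).
(b) not (consent to enter) — not met.
(3): T AND F → false.
Overall = F OR F OR F = false.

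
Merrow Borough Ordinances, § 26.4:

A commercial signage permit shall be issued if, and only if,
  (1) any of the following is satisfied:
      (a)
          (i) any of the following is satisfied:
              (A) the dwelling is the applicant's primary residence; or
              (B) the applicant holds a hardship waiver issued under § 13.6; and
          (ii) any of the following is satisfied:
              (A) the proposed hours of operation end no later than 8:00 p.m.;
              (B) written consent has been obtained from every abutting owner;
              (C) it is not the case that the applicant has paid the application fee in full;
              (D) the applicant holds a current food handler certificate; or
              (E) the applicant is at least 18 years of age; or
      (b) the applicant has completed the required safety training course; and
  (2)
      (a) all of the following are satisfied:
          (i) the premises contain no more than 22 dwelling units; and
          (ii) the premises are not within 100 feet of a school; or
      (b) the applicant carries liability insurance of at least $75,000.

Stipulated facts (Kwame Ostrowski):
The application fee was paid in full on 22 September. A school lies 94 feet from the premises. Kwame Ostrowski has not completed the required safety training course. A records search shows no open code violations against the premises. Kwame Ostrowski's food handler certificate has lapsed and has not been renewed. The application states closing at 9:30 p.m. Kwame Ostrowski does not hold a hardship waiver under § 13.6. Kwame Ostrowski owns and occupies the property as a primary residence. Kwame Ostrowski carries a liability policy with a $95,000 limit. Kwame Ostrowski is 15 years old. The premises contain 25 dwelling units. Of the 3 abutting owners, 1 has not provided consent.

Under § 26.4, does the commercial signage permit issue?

(A) primary residence — met.
(B) hardship waiver — not met.
So (i) is satisfied (T OR F).
(A) closes by 8 p.m. — fails.
(B) all abutters consent — not met.
(C) not (fee paid) — not met.
(D) food handler cert. — not met.
(E) age ≥ 18 — fails.
(ii): F OR F OR F OR F OR F → false.
So (a) is not satisfied (T AND F).
(b) safety training — not satisfied.
(1): F OR F → false.
(i) ≤ 22 units — fails.
(ii) ≥100 ft from school — fails.
(a) = F AND F = false.
(b) insurance ≥ $75,000 — met.
(2): F OR T → true.
So Overall is not satisfied (F AND T).

No — denied.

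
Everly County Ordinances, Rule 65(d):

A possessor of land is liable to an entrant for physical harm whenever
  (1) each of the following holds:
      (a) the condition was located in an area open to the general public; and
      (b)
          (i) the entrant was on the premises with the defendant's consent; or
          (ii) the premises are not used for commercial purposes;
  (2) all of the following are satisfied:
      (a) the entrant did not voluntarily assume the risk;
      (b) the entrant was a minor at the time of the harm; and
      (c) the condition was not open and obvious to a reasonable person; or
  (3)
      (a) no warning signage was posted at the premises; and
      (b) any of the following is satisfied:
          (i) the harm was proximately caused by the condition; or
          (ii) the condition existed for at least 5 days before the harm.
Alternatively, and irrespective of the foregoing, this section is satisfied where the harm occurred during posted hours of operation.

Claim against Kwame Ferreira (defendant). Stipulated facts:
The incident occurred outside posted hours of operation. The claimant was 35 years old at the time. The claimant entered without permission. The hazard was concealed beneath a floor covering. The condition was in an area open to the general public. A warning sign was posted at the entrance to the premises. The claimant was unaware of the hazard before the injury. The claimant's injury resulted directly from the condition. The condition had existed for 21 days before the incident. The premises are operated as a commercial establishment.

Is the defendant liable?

No — not liable.

(a) public area — holds.
(i) consent to enter — not satisfied.
(ii) not (commercial use) — fails.
(b): F OR F → false.
So (1) is not satisfied (T AND F).
(a) no assumed risk — holds.
(b) entrant a minor — fails.
(c) not open/obvious — met.
(2): T AND F AND T → false.
(a) no signage posted — not met.
(i) proximate cause — met.
(ii) condition ≥5 days old — met.
(b) = T OR T = true.
(3): F AND T → false.
Overall = F OR F OR F = false.
Exception (during posted hours) — not satisfied.
Result: main false OR exception false → false.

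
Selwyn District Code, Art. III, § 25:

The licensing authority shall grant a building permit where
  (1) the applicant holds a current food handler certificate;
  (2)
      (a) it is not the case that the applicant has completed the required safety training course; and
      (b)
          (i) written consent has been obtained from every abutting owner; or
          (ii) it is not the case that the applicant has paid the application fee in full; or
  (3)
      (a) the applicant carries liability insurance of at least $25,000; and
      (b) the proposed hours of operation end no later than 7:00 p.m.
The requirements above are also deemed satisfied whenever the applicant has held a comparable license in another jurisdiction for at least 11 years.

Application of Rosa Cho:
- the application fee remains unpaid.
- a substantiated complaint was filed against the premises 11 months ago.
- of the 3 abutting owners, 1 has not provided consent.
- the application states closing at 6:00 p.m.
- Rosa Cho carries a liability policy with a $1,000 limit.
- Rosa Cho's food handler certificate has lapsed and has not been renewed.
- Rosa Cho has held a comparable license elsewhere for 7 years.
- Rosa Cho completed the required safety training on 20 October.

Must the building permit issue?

(1) food handler cert. — not satisfied.
(a) not (safety training) — not satisfied.
(i) all abutters consent — not satisfied.
(ii) not (fee paid) — satisfied.
(b) = F OR T = true.
So (2) is not satisfied (F AND T).
(a) insurance ≥ $25,000 — not met.
(b) closes by 7 p.m. — satisfied.
(3) = F AND T = false.
Overall: F OR F OR F → false.
Exception (prior license ≥ 11 yr) — not satisfied.
Result: main false OR exception false → false.

No — denied.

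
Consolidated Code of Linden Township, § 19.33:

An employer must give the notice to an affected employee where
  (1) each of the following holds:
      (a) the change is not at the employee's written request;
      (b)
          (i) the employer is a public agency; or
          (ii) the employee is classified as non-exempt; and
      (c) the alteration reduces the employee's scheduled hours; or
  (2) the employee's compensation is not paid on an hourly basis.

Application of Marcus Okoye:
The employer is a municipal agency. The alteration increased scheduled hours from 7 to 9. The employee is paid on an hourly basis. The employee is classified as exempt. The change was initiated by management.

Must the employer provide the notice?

No — not required.

(a) not employee-requested — met.
(i) public agency — met.
(ii) non-exempt — not met.
(b): T OR F → true.
(c) hours reduced — fails.
So (1) is not satisfied (T AND T AND F).
(2) not (hourly-paid) — not satisfied.
Overall: F OR F → false.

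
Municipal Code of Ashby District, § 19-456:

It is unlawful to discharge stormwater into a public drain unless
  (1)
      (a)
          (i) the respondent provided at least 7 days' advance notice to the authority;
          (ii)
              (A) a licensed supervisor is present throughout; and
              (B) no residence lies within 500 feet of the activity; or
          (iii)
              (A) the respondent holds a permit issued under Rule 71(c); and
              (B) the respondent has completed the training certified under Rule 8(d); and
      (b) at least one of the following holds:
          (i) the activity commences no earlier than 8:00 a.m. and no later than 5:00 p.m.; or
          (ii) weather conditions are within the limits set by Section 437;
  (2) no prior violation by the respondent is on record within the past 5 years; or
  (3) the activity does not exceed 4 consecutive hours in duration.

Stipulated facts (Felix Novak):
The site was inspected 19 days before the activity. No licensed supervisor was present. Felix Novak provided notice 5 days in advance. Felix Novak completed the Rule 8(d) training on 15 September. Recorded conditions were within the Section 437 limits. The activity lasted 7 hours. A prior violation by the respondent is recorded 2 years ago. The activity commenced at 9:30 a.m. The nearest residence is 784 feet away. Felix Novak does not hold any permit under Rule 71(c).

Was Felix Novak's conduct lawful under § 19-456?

No — unlawful.

(i) ≥7 days' notice — fails.
(A) supervisor present — not satisfied.
(B) no residence in 500 ft — holds.
(ii): F AND T → false.
(A) holds permit — fails.
(B) training certified — holds.
So (iii) is not satisfied (F AND T).
So (a) is not satisfied (F OR F OR F).
(i) start within hours — met.
(ii) weather ok — holds.
So (b) is satisfied (T OR T).
So (1) is not satisfied (F AND T).
(2) no prior violation — not met.
(3) ≤ 4 hrs duration — not satisfied.
Overall = F OR F OR F = false.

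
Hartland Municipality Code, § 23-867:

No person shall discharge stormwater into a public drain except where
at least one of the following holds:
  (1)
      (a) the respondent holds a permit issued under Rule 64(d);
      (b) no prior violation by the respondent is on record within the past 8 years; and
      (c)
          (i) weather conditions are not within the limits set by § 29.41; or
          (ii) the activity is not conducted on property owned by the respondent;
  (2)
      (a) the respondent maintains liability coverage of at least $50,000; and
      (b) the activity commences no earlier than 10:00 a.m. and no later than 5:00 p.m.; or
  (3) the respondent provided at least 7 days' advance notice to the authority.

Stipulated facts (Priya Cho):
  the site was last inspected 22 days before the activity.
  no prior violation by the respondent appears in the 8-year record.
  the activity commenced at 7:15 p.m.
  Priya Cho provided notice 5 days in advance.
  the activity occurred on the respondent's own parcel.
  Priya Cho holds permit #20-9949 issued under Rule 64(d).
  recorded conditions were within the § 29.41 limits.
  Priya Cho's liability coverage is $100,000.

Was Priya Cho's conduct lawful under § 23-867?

No — unlawful.

(a) holds permit — holds.
(b) no prior violation — holds.
(i) not (weather ok) — not met.
(ii) not (own property) — not met.
So (c) is not satisfied (F OR F).
(1): T AND T AND F → false.
(a) coverage ≥ $50,000 — met.
(b) start within hours — fails.
So (2) is not satisfied (T AND F).
(3) ≥7 days' notice — not satisfied.
Overall = F OR F OR F = false.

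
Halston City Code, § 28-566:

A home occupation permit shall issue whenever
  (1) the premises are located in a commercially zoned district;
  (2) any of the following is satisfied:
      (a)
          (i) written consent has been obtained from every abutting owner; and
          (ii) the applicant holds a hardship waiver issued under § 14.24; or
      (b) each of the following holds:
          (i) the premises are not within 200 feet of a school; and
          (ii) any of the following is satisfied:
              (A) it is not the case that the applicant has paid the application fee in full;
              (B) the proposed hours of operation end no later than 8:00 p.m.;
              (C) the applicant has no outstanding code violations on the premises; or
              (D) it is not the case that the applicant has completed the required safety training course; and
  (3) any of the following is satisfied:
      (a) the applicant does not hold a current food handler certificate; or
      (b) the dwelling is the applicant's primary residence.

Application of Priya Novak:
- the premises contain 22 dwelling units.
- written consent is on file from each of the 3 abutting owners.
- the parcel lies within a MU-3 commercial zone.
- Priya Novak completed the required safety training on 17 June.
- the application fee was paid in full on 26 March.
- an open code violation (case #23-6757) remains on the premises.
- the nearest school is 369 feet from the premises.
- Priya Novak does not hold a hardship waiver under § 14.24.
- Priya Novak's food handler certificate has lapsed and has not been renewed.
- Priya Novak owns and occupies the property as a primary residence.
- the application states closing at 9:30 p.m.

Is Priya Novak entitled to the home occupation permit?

No — denied.

(1) commercially zoned — met.
(i) all abutters consent — holds.
(ii) hardship waiver — not satisfied.
So (a) is not satisfied (T AND F).
(i) ≥200 ft from school — satisfied.
(A) not (fee paid) — not met.
(B) closes by 8 p.m. — fails.
(C) no code violations — not satisfied.
(D) not (safety training) — not satisfied.
So (ii) is not satisfied (F OR F OR F OR F).
So (b) is not satisfied (T AND F).
So (2) is not satisfied (F OR F).
(a) not (food handler cert.) — satisfied.
(b) primary residence — met.
(3) = T OR T = true.
Overall = T AND F AND T = false.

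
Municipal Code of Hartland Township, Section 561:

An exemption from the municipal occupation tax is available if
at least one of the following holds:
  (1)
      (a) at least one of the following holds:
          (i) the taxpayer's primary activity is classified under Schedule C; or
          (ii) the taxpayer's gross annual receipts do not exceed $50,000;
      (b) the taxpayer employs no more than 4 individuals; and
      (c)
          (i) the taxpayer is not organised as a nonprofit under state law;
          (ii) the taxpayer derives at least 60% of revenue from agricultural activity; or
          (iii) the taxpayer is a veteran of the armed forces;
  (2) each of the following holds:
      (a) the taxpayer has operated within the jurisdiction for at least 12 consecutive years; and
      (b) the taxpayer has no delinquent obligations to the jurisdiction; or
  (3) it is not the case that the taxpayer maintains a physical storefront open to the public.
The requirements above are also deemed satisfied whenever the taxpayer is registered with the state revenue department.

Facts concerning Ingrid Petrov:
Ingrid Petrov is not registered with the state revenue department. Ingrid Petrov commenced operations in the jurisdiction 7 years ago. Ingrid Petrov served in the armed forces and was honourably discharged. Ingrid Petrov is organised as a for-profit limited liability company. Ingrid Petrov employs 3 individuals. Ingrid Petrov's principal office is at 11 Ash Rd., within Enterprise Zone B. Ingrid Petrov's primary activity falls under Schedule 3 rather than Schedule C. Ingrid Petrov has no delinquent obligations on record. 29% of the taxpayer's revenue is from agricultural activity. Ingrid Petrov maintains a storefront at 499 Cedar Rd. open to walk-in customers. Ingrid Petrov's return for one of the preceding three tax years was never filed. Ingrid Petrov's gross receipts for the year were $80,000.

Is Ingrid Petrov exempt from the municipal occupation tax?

(i) Schedule C activity — fails.
(ii) receipts ≤ $50,000 — not met.
(a): F OR F → false.
(b) ≤ 4 employees — satisfied.
(i) not (nonprofit) — holds.
(ii) ≥60% agricultural — not met.
(iii) veteran — satisfied.
So (c) is satisfied (T OR F OR T).
(1): F AND T AND T → false.
(a) ≥ 12 yrs in jurisdiction — not satisfied.
(b) no delinquency — holds.
(2): F AND T → false.
(3) not (has storefront) — not satisfied.
So Overall is not satisfied (F OR F OR F).
Exception (state-registered) — not satisfied.
Result: main false OR exception false → false.

No — not exempt.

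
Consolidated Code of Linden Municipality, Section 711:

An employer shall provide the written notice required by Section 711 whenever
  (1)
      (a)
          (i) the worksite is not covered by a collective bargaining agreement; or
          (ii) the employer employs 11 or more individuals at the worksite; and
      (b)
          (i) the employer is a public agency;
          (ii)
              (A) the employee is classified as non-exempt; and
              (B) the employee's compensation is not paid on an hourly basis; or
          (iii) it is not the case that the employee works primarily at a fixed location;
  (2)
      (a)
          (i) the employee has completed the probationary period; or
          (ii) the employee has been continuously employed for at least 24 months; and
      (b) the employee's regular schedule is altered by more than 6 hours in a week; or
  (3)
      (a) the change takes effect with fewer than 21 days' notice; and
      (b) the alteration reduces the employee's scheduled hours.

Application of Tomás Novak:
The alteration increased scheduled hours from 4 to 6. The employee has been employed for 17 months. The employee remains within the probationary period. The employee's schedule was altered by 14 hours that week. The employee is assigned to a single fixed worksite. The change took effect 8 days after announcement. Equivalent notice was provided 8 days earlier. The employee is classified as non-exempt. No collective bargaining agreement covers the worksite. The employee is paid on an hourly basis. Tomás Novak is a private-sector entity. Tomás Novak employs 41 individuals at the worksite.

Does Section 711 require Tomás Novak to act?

No — not required.

(i) no CBA — met.
(ii) ≥ 11 at site — met.
(a): T OR T → true.
(i) public agency — not met.
(A) non-exempt — met.
(B) not (hourly-paid) — fails.
(ii) = T AND F = false.
(iii) not (fixed location) — not met.
So (b) is not satisfied (F OR F OR F).
So (1) is not satisfied (T AND F).
(i) past probation — fails.
(ii) tenure ≥ 24 mo. — not met.
(a) = F OR F = false.
(b) schedule shift > 6h — holds.
(2): F AND T → false.
(a) < 21 days' notice — met.
(b) hours reduced — not met.
So (3) is not satisfied (T AND F).
Overall = F OR F OR F = false.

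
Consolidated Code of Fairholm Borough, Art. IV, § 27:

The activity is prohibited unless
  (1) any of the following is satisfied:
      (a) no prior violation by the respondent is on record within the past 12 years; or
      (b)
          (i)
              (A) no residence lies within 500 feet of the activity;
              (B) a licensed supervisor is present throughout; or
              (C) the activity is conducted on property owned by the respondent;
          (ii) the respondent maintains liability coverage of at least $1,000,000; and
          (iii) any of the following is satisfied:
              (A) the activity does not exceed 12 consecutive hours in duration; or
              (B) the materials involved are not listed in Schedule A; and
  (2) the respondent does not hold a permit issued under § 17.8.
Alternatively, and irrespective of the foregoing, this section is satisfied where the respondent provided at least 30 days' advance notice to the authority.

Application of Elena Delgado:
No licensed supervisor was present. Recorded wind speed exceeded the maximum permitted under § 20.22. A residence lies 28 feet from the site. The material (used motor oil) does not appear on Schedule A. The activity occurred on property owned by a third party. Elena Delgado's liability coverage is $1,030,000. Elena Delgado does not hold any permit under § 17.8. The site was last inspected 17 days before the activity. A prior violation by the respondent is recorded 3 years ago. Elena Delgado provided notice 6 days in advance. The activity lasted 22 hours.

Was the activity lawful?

No — unlawful.

(a) no prior violation — not met.
(A) no residence in 500 ft — fails.
(B) supervisor present — not satisfied.
(C) own property — fails.
So (i) is not satisfied (F OR F OR F).
(ii) coverage ≥ $1,000,000 — met.
(A) ≤ 12 hrs duration — not satisfied.
(B) not (Schedule A material) — satisfied.
(iii): F OR T → true.
(b): F AND T AND T → false.
So (1) is not satisfied (F OR F).
(2) not (holds permit) — satisfied.
So Overall is not satisfied (F AND T).
Exception (≥30 days' notice) — not satisfied.
Result: main false OR exception false → false.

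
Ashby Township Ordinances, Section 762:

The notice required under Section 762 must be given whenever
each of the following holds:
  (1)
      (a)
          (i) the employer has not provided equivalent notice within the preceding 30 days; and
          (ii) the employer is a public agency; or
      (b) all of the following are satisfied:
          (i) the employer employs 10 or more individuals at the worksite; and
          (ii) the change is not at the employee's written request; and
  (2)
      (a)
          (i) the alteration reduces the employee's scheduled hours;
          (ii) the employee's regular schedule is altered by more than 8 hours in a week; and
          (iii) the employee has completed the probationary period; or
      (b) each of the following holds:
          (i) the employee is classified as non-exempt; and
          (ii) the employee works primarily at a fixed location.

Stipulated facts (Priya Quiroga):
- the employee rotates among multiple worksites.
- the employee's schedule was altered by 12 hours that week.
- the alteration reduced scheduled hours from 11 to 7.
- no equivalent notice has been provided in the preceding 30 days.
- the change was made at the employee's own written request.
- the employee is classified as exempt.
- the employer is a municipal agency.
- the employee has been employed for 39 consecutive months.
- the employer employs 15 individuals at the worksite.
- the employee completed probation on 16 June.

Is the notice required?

Yes — required.

(i) no recent notice — satisfied.
(ii) public agency — holds.
(a): T AND T → true.
(i) ≥ 10 at site — satisfied.
(ii) not employee-requested — fails.
So (b) is not satisfied (T AND F).
(1) = T OR F = true.
(i) hours reduced — met.
(ii) schedule shift > 8h — met.
(iii) past probation — met.
(a) = T AND T AND T = true.
(i) non-exempt — fails.
(ii) fixed location — not satisfied.
(b): F AND F → false.
(2) = T OR F = true.
So Overall is satisfied (T AND T).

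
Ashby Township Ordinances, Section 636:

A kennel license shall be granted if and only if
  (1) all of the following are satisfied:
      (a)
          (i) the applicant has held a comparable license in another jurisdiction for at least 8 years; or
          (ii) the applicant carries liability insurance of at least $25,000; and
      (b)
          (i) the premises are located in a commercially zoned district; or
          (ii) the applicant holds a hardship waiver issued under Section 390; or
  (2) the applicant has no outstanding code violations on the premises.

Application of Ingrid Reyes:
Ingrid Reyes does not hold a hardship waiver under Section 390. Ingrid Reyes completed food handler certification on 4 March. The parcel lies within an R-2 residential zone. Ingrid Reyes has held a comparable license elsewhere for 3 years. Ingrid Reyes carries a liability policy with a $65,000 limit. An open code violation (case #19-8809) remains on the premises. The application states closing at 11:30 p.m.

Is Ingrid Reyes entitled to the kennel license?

No — denied.

(i) prior license ≥ 8 yr — fails.
(ii) insurance ≥ $25,000 — satisfied.
So (a) is satisfied (F OR T).
(i) commercially zoned — not satisfied.
(ii) hardship waiver — not met.
So (b) is not satisfied (F OR F).
(1) = T AND F = false.
(2) no code violations — not met.
Overall: F OR F → false.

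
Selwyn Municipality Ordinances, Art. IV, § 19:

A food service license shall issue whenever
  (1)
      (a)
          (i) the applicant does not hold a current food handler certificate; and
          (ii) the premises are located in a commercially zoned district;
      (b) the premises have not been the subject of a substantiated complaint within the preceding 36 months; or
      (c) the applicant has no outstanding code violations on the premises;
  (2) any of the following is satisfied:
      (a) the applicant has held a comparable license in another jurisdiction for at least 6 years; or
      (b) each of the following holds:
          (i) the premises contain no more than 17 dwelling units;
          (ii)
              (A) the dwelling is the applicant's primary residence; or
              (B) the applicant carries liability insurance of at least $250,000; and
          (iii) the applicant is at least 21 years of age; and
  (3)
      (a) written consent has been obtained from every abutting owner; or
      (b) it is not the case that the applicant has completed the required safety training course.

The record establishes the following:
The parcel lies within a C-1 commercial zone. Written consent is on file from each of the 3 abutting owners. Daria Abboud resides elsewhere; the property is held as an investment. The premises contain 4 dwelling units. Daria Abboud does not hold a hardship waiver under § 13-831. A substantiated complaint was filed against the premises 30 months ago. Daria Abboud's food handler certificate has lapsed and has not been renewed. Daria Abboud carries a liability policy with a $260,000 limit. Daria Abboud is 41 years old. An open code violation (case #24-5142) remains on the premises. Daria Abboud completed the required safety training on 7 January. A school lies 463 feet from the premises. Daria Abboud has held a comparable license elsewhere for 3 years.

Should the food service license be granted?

(i) not (food handler cert.) — met.
(ii) commercially zoned — met.
(a) = T AND T = true.
(b) no complaint in 36 mo. — not satisfied.
(c) no code violations — fails.
So (1) is satisfied (T OR F OR F).
(a) prior license ≥ 6 yr — not satisfied.
(i) ≤ 17 units — satisfied.
(A) primary residence — not met.
(B) insurance ≥ $250,000 — met.
(ii) = F OR T = true.
(iii) age ≥ 21 — satisfied.
(b) = T AND T AND T = true.
(2) = F OR T = true.
(a) all abutters consent — satisfied.
(b) not (safety training) — fails.
(3) = T OR F = true.
Overall = T AND T AND T = true.

Yes — granted.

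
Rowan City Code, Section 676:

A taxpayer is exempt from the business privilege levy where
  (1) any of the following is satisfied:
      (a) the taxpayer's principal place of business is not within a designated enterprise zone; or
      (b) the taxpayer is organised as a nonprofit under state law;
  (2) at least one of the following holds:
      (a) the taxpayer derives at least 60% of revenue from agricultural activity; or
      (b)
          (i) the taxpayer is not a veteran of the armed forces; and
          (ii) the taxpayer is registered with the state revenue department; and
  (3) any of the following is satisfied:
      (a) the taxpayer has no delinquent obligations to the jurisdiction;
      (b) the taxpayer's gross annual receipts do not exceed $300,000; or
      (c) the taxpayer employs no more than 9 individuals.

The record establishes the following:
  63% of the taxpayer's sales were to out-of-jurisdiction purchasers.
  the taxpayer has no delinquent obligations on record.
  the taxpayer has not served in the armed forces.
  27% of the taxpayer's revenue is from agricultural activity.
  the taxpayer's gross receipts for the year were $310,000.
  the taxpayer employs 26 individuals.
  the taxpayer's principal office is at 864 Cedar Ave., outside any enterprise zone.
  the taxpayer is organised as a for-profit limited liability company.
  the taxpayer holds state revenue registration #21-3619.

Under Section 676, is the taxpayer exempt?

(a) not (in enterprise zone) — met.
(b) nonprofit — not met.
(1) = T OR F = true.
(a) ≥60% agricultural — not met.
(i) not (veteran) — met.
(ii) state-registered — satisfied.
(b): T AND T → true.
(2) = F OR T = true.
(a) no delinquency — satisfied.
(b) receipts ≤ $300,000 — not satisfied.
(c) ≤ 9 employees — not met.
(3) = T OR F OR F = true.
So Overall is satisfied (T AND T AND T).

Yes — exempt.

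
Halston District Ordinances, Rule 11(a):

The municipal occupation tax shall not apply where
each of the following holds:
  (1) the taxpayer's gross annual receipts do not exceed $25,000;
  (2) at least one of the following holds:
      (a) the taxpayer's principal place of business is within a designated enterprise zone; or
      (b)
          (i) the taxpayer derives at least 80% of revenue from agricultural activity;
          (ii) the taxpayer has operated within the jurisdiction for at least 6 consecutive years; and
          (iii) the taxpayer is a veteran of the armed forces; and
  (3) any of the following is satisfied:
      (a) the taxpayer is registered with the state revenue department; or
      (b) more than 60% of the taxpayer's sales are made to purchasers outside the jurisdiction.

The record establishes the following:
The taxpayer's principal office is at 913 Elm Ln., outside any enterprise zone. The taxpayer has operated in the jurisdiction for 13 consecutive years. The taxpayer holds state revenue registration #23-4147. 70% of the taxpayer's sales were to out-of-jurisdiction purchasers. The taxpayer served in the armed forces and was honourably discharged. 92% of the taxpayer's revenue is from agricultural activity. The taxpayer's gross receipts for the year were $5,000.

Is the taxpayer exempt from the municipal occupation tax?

(1) receipts ≤ $25,000 — holds.
(a) in enterprise zone — fails.
(i) ≥80% agricultural — met.
(ii) ≥ 6 yrs in jurisdiction — satisfied.
(iii) veteran — holds.
(b): T AND T AND T → true.
(2): F OR T → true.
(a) state-registered — met.
(b) >60% out-of-jur. sales — satisfied.
So (3) is satisfied (T OR T).
Overall = T AND T AND T = true.

Yes — exempt.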